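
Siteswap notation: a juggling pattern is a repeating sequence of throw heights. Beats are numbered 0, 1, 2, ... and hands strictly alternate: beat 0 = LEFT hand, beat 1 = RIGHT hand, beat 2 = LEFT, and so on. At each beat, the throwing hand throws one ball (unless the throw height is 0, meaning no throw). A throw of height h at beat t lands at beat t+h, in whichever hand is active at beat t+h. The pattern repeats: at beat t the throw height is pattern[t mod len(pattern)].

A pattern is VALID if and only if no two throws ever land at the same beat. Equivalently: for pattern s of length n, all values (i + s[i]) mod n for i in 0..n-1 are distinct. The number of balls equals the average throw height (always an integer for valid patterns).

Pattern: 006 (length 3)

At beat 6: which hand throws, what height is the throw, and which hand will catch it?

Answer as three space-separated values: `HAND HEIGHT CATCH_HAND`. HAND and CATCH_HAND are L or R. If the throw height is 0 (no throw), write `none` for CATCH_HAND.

Answer: L 0 none

Derivation:
Beat 6: 6 mod 2 = 0, so hand = L
Throw height = pattern[6 mod 3] = pattern[0] = 0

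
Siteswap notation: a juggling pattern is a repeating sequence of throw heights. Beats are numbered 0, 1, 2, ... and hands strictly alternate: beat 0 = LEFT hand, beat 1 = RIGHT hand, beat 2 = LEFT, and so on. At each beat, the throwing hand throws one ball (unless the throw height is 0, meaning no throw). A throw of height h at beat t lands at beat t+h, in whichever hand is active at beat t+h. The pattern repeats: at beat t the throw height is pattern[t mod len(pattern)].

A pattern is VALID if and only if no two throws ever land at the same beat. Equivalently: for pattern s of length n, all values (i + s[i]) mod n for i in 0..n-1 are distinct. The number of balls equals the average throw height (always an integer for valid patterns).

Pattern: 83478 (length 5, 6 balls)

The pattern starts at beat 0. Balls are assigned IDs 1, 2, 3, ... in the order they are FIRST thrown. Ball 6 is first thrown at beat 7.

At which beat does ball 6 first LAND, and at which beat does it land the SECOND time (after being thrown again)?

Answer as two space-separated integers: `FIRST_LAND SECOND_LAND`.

Answer: 11 14

Derivation:
Beat 0 (L): throw ball1 h=8 -> lands@8:L; in-air after throw: [b1@8:L]
Beat 1 (R): throw ball2 h=3 -> lands@4:L; in-air after throw: [b2@4:L b1@8:L]
Beat 2 (L): throw ball3 h=4 -> lands@6:L; in-air after throw: [b2@4:L b3@6:L b1@8:L]
Beat 3 (R): throw ball4 h=7 -> lands@10:L; in-air after throw: [b2@4:L b3@6:L b1@8:L b4@10:L]
Beat 4 (L): throw ball2 h=8 -> lands@12:L; in-air after throw: [b3@6:L b1@8:L b4@10:L b2@12:L]
Beat 5 (R): throw ball5 h=8 -> lands@13:R; in-air after throw: [b3@6:L b1@8:L b4@10:L b2@12:L b5@13:R]
Beat 6 (L): throw ball3 h=3 -> lands@9:R; in-air after throw: [b1@8:L b3@9:R b4@10:L b2@12:L b5@13:R]
Beat 7 (R): throw ball6 h=4 -> lands@11:R; in-air after throw: [b1@8:L b3@9:R b4@10:L b6@11:R b2@12:L b5@13:R]
Beat 8 (L): throw ball1 h=7 -> lands@15:R; in-air after throw: [b3@9:R b4@10:L b6@11:R b2@12:L b5@13:R b1@15:R]
Beat 9 (R): throw ball3 h=8 -> lands@17:R; in-air after throw: [b4@10:L b6@11:R b2@12:L b5@13:R b1@15:R b3@17:R]
Beat 10 (L): throw ball4 h=8 -> lands@18:L; in-air after throw: [b6@11:R b2@12:L b5@13:R b1@15:R b3@17:R b4@18:L]
Beat 11 (R): throw ball6 h=3 -> lands@14:L; in-air after throw: [b2@12:L b5@13:R b6@14:L b1@15:R b3@17:R b4@18:L]
Beat 12 (L): throw ball2 h=4 -> lands@16:L; in-air after throw: [b5@13:R b6@14:L b1@15:R b2@16:L b3@17:R b4@18:L]
Beat 13 (R): throw ball5 h=7 -> lands@20:L; in-air after throw: [b6@14:L b1@15:R b2@16:L b3@17:R b4@18:L b5@20:L]
Beat 14 (L): throw ball6 h=8 -> lands@22:L; in-air after throw: [b1@15:R b2@16:L b3@17:R b4@18:L b5@20:L b6@22:L]
Ball 6: thrown@7 h=4 -> first land @11; rethrown@11 h=3 -> second land @14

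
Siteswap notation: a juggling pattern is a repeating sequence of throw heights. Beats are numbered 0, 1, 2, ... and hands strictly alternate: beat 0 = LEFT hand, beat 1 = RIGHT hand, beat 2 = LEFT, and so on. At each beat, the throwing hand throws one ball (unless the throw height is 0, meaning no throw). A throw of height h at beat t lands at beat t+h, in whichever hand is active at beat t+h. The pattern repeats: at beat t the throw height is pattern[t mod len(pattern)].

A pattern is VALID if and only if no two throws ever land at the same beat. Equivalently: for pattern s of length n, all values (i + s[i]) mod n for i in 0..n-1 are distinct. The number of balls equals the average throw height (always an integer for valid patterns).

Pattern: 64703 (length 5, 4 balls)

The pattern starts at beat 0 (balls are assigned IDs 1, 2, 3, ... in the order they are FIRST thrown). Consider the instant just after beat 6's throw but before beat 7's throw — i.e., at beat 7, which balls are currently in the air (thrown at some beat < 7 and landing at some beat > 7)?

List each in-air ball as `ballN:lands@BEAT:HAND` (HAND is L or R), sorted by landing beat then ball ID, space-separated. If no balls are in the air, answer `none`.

Beat 0 (L): throw ball1 h=6 -> lands@6:L; in-air after throw: [b1@6:L]
Beat 1 (R): throw ball2 h=4 -> lands@5:R; in-air after throw: [b2@5:R b1@6:L]
Beat 2 (L): throw ball3 h=7 -> lands@9:R; in-air after throw: [b2@5:R b1@6:L b3@9:R]
Beat 4 (L): throw ball4 h=3 -> lands@7:R; in-air after throw: [b2@5:R b1@6:L b4@7:R b3@9:R]
Beat 5 (R): throw ball2 h=6 -> lands@11:R; in-air after throw: [b1@6:L b4@7:R b3@9:R b2@11:R]
Beat 6 (L): throw ball1 h=4 -> lands@10:L; in-air after throw: [b4@7:R b3@9:R b1@10:L b2@11:R]
Beat 7 (R): throw ball4 h=7 -> lands@14:L; in-air after throw: [b3@9:R b1@10:L b2@11:R b4@14:L]

Answer: ball3:lands@9:R ball1:lands@10:L ball2:lands@11:R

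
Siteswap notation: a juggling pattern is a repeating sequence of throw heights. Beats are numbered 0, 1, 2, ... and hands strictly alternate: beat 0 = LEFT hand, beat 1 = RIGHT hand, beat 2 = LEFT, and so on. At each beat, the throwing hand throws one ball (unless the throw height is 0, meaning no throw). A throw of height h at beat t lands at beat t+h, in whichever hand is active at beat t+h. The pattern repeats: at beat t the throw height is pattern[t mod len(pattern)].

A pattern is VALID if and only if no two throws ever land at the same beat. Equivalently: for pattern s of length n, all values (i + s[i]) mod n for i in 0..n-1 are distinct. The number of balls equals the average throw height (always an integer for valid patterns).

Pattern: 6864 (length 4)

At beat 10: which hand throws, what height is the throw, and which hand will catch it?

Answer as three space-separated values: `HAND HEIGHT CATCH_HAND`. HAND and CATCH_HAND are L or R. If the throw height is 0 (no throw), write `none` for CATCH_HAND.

Beat 10: 10 mod 2 = 0, so hand = L
Throw height = pattern[10 mod 4] = pattern[2] = 6
Lands at beat 10+6=16, 16 mod 2 = 0, so catch hand = L

Answer: L 6 L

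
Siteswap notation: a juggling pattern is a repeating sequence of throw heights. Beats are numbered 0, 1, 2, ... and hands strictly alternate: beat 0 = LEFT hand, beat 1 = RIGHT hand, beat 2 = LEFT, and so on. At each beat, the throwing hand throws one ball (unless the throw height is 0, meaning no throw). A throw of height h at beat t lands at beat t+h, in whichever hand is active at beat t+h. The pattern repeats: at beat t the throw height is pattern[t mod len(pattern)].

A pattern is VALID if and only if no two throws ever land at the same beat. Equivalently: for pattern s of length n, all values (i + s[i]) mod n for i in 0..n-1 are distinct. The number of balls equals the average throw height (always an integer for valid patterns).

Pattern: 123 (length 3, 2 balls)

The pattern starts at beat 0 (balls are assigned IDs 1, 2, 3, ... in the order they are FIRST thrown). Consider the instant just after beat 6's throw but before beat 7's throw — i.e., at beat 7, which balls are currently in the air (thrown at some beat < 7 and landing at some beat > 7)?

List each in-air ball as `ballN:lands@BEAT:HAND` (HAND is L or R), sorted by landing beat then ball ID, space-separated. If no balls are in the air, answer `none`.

Answer: ball2:lands@8:L

Derivation:
Beat 0 (L): throw ball1 h=1 -> lands@1:R; in-air after throw: [b1@1:R]
Beat 1 (R): throw ball1 h=2 -> lands@3:R; in-air after throw: [b1@3:R]
Beat 2 (L): throw ball2 h=3 -> lands@5:R; in-air after throw: [b1@3:R b2@5:R]
Beat 3 (R): throw ball1 h=1 -> lands@4:L; in-air after throw: [b1@4:L b2@5:R]
Beat 4 (L): throw ball1 h=2 -> lands@6:L; in-air after throw: [b2@5:R b1@6:L]
Beat 5 (R): throw ball2 h=3 -> lands@8:L; in-air after throw: [b1@6:L b2@8:L]
Beat 6 (L): throw ball1 h=1 -> lands@7:R; in-air after throw: [b1@7:R b2@8:L]
Beat 7 (R): throw ball1 h=2 -> lands@9:R; in-air after throw: [b2@8:L b1@9:R]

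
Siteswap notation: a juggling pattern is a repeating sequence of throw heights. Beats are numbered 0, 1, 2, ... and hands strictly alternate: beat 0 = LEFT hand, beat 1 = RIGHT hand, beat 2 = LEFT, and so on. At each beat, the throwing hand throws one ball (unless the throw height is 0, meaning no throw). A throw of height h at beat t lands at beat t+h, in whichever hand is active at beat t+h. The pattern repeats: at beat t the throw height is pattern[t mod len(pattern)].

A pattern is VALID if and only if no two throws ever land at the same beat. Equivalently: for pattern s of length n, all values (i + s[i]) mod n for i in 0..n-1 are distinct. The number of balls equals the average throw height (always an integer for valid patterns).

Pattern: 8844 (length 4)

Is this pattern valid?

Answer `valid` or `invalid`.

i=0: (i + s[i]) mod n = (0 + 8) mod 4 = 0
i=1: (i + s[i]) mod n = (1 + 8) mod 4 = 1
i=2: (i + s[i]) mod n = (2 + 4) mod 4 = 2
i=3: (i + s[i]) mod n = (3 + 4) mod 4 = 3
Residues: [0, 1, 2, 3], distinct: True

Answer: valid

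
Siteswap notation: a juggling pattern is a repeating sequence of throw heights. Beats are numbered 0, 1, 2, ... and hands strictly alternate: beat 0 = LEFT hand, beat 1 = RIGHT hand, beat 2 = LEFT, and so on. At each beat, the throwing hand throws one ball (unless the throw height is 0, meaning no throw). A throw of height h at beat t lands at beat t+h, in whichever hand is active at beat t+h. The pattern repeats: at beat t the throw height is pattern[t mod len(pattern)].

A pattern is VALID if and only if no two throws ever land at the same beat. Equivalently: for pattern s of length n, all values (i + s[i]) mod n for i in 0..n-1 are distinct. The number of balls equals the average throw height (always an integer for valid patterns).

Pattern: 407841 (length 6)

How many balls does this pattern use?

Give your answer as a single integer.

Answer: 4

Derivation:
Pattern = [4, 0, 7, 8, 4, 1], length n = 6
  position 0: throw height = 4, running sum = 4
  position 1: throw height = 0, running sum = 4
  position 2: throw height = 7, running sum = 11
  position 3: throw height = 8, running sum = 19
  position 4: throw height = 4, running sum = 23
  position 5: throw height = 1, running sum = 24
Total sum = 24; balls = sum / n = 24 / 6 = 4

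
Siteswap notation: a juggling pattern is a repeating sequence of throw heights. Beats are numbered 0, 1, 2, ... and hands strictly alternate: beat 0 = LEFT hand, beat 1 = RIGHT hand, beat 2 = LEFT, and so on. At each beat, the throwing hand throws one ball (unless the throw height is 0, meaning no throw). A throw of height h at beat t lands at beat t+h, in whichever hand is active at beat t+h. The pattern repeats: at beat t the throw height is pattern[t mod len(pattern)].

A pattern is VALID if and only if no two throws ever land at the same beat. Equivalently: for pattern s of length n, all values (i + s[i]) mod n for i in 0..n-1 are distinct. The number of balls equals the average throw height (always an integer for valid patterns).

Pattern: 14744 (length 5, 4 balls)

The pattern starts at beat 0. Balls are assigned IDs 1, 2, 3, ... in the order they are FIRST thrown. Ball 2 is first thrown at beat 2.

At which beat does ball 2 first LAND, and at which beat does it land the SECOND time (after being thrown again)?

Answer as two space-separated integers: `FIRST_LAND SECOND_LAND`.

Answer: 9 13

Derivation:
Beat 0 (L): throw ball1 h=1 -> lands@1:R; in-air after throw: [b1@1:R]
Beat 1 (R): throw ball1 h=4 -> lands@5:R; in-air after throw: [b1@5:R]
Beat 2 (L): throw ball2 h=7 -> lands@9:R; in-air after throw: [b1@5:R b2@9:R]
Beat 3 (R): throw ball3 h=4 -> lands@7:R; in-air after throw: [b1@5:R b3@7:R b2@9:R]
Beat 4 (L): throw ball4 h=4 -> lands@8:L; in-air after throw: [b1@5:R b3@7:R b4@8:L b2@9:R]
Beat 5 (R): throw ball1 h=1 -> lands@6:L; in-air after throw: [b1@6:L b3@7:R b4@8:L b2@9:R]
Beat 6 (L): throw ball1 h=4 -> lands@10:L; in-air after throw: [b3@7:R b4@8:L b2@9:R b1@10:L]
Beat 7 (R): throw ball3 h=7 -> lands@14:L; in-air after throw: [b4@8:L b2@9:R b1@10:L b3@14:L]
Beat 8 (L): throw ball4 h=4 -> lands@12:L; in-air after throw: [b2@9:R b1@10:L b4@12:L b3@14:L]
Beat 9 (R): throw ball2 h=4 -> lands@13:R; in-air after throw: [b1@10:L b4@12:L b2@13:R b3@14:L]
Beat 10 (L): throw ball1 h=1 -> lands@11:R; in-air after throw: [b1@11:R b4@12:L b2@13:R b3@14:L]
Beat 11 (R): throw ball1 h=4 -> lands@15:R; in-air after throw: [b4@12:L b2@13:R b3@14:L b1@15:R]
Beat 12 (L): throw ball4 h=7 -> lands@19:R; in-air after throw: [b2@13:R b3@14:L b1@15:R b4@19:R]
Beat 13 (R): throw ball2 h=4 -> lands@17:R; in-air after throw: [b3@14:L b1@15:R b2@17:R b4@19:R]
Ball 2: thrown@2 h=7 -> first land @9; rethrown@9 h=4 -> second land @13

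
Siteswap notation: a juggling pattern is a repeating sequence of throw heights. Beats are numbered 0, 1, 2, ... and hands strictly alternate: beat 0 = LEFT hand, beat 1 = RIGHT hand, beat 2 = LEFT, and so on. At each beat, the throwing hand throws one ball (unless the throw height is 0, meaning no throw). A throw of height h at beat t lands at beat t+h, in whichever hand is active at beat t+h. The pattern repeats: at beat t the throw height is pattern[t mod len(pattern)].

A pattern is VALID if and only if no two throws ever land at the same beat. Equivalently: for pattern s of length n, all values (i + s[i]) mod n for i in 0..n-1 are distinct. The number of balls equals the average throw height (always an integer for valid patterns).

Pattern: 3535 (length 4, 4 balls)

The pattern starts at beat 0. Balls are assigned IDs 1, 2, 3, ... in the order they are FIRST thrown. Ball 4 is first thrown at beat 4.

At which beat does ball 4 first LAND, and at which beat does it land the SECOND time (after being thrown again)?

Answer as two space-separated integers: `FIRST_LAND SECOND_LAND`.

Answer: 7 12

Derivation:
Beat 0 (L): throw ball1 h=3 -> lands@3:R; in-air after throw: [b1@3:R]
Beat 1 (R): throw ball2 h=5 -> lands@6:L; in-air after throw: [b1@3:R b2@6:L]
Beat 2 (L): throw ball3 h=3 -> lands@5:R; in-air after throw: [b1@3:R b3@5:R b2@6:L]
Beat 3 (R): throw ball1 h=5 -> lands@8:L; in-air after throw: [b3@5:R b2@6:L b1@8:L]
Beat 4 (L): throw ball4 h=3 -> lands@7:R; in-air after throw: [b3@5:R b2@6:L b4@7:R b1@8:L]
Beat 5 (R): throw ball3 h=5 -> lands@10:L; in-air after throw: [b2@6:L b4@7:R b1@8:L b3@10:L]
Beat 6 (L): throw ball2 h=3 -> lands@9:R; in-air after throw: [b4@7:R b1@8:L b2@9:R b3@10:L]
Beat 7 (R): throw ball4 h=5 -> lands@12:L; in-air after throw: [b1@8:L b2@9:R b3@10:L b4@12:L]
Beat 8 (L): throw ball1 h=3 -> lands@11:R; in-air after throw: [b2@9:R b3@10:L b1@11:R b4@12:L]
Beat 9 (R): throw ball2 h=5 -> lands@14:L; in-air after throw: [b3@10:L b1@11:R b4@12:L b2@14:L]
Beat 10 (L): throw ball3 h=3 -> lands@13:R; in-air after throw: [b1@11:R b4@12:L b3@13:R b2@14:L]
Beat 11 (R): throw ball1 h=5 -> lands@16:L; in-air after throw: [b4@12:L b3@13:R b2@14:L b1@16:L]
Ball 4: thrown@4 h=3 -> first land @7; rethrown@7 h=5 -> second land @12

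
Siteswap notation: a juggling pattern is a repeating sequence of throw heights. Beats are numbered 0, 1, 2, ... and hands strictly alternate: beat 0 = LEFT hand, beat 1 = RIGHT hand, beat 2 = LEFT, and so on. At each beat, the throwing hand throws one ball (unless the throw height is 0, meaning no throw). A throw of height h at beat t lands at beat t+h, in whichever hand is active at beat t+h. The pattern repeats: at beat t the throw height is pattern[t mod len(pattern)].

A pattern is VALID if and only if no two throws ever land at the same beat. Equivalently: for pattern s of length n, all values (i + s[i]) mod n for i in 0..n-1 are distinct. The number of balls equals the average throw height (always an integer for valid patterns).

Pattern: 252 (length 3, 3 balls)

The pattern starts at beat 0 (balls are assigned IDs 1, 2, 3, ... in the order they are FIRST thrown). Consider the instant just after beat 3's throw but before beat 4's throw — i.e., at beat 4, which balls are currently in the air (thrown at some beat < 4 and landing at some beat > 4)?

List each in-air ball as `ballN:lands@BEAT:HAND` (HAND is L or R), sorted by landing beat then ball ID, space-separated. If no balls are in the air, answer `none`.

Answer: ball3:lands@5:R ball2:lands@6:L

Derivation:
Beat 0 (L): throw ball1 h=2 -> lands@2:L; in-air after throw: [b1@2:L]
Beat 1 (R): throw ball2 h=5 -> lands@6:L; in-air after throw: [b1@2:L b2@6:L]
Beat 2 (L): throw ball1 h=2 -> lands@4:L; in-air after throw: [b1@4:L b2@6:L]
Beat 3 (R): throw ball3 h=2 -> lands@5:R; in-air after throw: [b1@4:L b3@5:R b2@6:L]
Beat 4 (L): throw ball1 h=5 -> lands@9:R; in-air after throw: [b3@5:R b2@6:L b1@9:R]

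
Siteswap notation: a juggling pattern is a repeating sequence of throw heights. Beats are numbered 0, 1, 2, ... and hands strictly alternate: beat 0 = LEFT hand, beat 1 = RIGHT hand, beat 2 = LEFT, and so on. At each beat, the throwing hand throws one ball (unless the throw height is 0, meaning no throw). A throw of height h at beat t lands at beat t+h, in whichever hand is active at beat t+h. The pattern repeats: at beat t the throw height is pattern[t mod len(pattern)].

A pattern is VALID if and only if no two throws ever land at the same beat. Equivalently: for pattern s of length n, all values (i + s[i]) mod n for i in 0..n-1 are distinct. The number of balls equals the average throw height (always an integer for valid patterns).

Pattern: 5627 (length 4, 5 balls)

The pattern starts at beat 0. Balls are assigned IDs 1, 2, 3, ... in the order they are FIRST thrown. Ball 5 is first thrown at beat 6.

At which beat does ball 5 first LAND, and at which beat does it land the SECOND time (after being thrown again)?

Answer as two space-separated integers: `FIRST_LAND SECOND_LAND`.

Beat 0 (L): throw ball1 h=5 -> lands@5:R; in-air after throw: [b1@5:R]
Beat 1 (R): throw ball2 h=6 -> lands@7:R; in-air after throw: [b1@5:R b2@7:R]
Beat 2 (L): throw ball3 h=2 -> lands@4:L; in-air after throw: [b3@4:L b1@5:R b2@7:R]
Beat 3 (R): throw ball4 h=7 -> lands@10:L; in-air after throw: [b3@4:L b1@5:R b2@7:R b4@10:L]
Beat 4 (L): throw ball3 h=5 -> lands@9:R; in-air after throw: [b1@5:R b2@7:R b3@9:R b4@10:L]
Beat 5 (R): throw ball1 h=6 -> lands@11:R; in-air after throw: [b2@7:R b3@9:R b4@10:L b1@11:R]
Beat 6 (L): throw ball5 h=2 -> lands@8:L; in-air after throw: [b2@7:R b5@8:L b3@9:R b4@10:L b1@11:R]
Beat 7 (R): throw ball2 h=7 -> lands@14:L; in-air after throw: [b5@8:L b3@9:R b4@10:L b1@11:R b2@14:L]
Beat 8 (L): throw ball5 h=5 -> lands@13:R; in-air after throw: [b3@9:R b4@10:L b1@11:R b5@13:R b2@14:L]
Beat 9 (R): throw ball3 h=6 -> lands@15:R; in-air after throw: [b4@10:L b1@11:R b5@13:R b2@14:L b3@15:R]
Beat 10 (L): throw ball4 h=2 -> lands@12:L; in-air after throw: [b1@11:R b4@12:L b5@13:R b2@14:L b3@15:R]
Beat 11 (R): throw ball1 h=7 -> lands@18:L; in-air after throw: [b4@12:L b5@13:R b2@14:L b3@15:R b1@18:L]
Beat 12 (L): throw ball4 h=5 -> lands@17:R; in-air after throw: [b5@13:R b2@14:L b3@15:R b4@17:R b1@18:L]
Beat 13 (R): throw ball5 h=6 -> lands@19:R; in-air after throw: [b2@14:L b3@15:R b4@17:R b1@18:L b5@19:R]
Ball 5: thrown@6 h=2 -> first land @8; rethrown@8 h=5 -> second land @13

Answer: 8 13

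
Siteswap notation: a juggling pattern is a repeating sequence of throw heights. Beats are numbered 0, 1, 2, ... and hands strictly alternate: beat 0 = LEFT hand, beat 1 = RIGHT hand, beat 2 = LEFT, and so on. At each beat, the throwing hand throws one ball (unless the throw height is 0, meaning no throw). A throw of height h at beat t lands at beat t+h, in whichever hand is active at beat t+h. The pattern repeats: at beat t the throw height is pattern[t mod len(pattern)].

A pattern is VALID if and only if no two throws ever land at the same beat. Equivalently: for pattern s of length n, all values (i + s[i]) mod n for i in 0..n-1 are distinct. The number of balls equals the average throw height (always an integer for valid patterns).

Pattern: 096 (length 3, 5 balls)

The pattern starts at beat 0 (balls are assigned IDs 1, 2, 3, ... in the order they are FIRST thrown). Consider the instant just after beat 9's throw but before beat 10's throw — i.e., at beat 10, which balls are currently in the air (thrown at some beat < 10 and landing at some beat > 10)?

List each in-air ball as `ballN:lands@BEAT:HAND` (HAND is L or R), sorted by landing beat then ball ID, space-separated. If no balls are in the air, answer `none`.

Answer: ball4:lands@11:R ball3:lands@13:R ball2:lands@14:L ball5:lands@16:L

Derivation:
Beat 1 (R): throw ball1 h=9 -> lands@10:L; in-air after throw: [b1@10:L]
Beat 2 (L): throw ball2 h=6 -> lands@8:L; in-air after throw: [b2@8:L b1@10:L]
Beat 4 (L): throw ball3 h=9 -> lands@13:R; in-air after throw: [b2@8:L b1@10:L b3@13:R]
Beat 5 (R): throw ball4 h=6 -> lands@11:R; in-air after throw: [b2@8:L b1@10:L b4@11:R b3@13:R]
Beat 7 (R): throw ball5 h=9 -> lands@16:L; in-air after throw: [b2@8:L b1@10:L b4@11:R b3@13:R b5@16:L]
Beat 8 (L): throw ball2 h=6 -> lands@14:L; in-air after throw: [b1@10:L b4@11:R b3@13:R b2@14:L b5@16:L]
Beat 10 (L): throw ball1 h=9 -> lands@19:R; in-air after throw: [b4@11:R b3@13:R b2@14:L b5@16:L b1@19:R]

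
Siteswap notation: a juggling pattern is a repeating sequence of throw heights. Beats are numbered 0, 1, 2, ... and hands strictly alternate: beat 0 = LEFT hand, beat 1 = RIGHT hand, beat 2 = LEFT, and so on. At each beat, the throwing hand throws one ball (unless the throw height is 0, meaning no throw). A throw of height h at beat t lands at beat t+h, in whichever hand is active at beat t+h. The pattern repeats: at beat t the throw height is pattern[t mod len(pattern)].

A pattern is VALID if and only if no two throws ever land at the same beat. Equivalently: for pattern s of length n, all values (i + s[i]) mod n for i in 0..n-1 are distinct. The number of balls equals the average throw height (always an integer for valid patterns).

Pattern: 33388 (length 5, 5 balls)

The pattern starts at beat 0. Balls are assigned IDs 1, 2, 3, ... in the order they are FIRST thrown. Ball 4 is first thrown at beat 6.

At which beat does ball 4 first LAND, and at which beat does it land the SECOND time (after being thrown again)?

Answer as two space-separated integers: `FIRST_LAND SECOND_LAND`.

Beat 0 (L): throw ball1 h=3 -> lands@3:R; in-air after throw: [b1@3:R]
Beat 1 (R): throw ball2 h=3 -> lands@4:L; in-air after throw: [b1@3:R b2@4:L]
Beat 2 (L): throw ball3 h=3 -> lands@5:R; in-air after throw: [b1@3:R b2@4:L b3@5:R]
Beat 3 (R): throw ball1 h=8 -> lands@11:R; in-air after throw: [b2@4:L b3@5:R b1@11:R]
Beat 4 (L): throw ball2 h=8 -> lands@12:L; in-air after throw: [b3@5:R b1@11:R b2@12:L]
Beat 5 (R): throw ball3 h=3 -> lands@8:L; in-air after throw: [b3@8:L b1@11:R b2@12:L]
Beat 6 (L): throw ball4 h=3 -> lands@9:R; in-air after throw: [b3@8:L b4@9:R b1@11:R b2@12:L]
Beat 7 (R): throw ball5 h=3 -> lands@10:L; in-air after throw: [b3@8:L b4@9:R b5@10:L b1@11:R b2@12:L]
Beat 8 (L): throw ball3 h=8 -> lands@16:L; in-air after throw: [b4@9:R b5@10:L b1@11:R b2@12:L b3@16:L]
Beat 9 (R): throw ball4 h=8 -> lands@17:R; in-air after throw: [b5@10:L b1@11:R b2@12:L b3@16:L b4@17:R]
Beat 10 (L): throw ball5 h=3 -> lands@13:R; in-air after throw: [b1@11:R b2@12:L b5@13:R b3@16:L b4@17:R]
Beat 11 (R): throw ball1 h=3 -> lands@14:L; in-air after throw: [b2@12:L b5@13:R b1@14:L b3@16:L b4@17:R]
Beat 12 (L): throw ball2 h=3 -> lands@15:R; in-air after throw: [b5@13:R b1@14:L b2@15:R b3@16:L b4@17:R]
Beat 13 (R): throw ball5 h=8 -> lands@21:R; in-air after throw: [b1@14:L b2@15:R b3@16:L b4@17:R b5@21:R]
Beat 14 (L): throw ball1 h=8 -> lands@22:L; in-air after throw: [b2@15:R b3@16:L b4@17:R b5@21:R b1@22:L]
Beat 15 (R): throw ball2 h=3 -> lands@18:L; in-air after throw: [b3@16:L b4@17:R b2@18:L b5@21:R b1@22:L]
Beat 16 (L): throw ball3 h=3 -> lands@19:R; in-air after throw: [b4@17:R b2@18:L b3@19:R b5@21:R b1@22:L]
Beat 17 (R): throw ball4 h=3 -> lands@20:L; in-air after throw: [b2@18:L b3@19:R b4@20:L b5@21:R b1@22:L]
Ball 4: thrown@6 h=3 -> first land @9; rethrown@9 h=8 -> second land @17

Answer: 9 17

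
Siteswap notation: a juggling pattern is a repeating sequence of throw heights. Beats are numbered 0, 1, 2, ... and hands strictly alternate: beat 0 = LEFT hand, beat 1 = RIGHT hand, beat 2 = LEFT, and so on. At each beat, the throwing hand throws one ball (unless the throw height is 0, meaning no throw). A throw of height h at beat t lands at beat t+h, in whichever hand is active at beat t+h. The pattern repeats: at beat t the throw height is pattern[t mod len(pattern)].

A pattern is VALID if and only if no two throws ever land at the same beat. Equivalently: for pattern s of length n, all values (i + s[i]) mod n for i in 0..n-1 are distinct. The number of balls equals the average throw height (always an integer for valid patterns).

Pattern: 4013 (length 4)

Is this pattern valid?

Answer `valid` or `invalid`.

i=0: (i + s[i]) mod n = (0 + 4) mod 4 = 0
i=1: (i + s[i]) mod n = (1 + 0) mod 4 = 1
i=2: (i + s[i]) mod n = (2 + 1) mod 4 = 3
i=3: (i + s[i]) mod n = (3 + 3) mod 4 = 2
Residues: [0, 1, 3, 2], distinct: True

Answer: valid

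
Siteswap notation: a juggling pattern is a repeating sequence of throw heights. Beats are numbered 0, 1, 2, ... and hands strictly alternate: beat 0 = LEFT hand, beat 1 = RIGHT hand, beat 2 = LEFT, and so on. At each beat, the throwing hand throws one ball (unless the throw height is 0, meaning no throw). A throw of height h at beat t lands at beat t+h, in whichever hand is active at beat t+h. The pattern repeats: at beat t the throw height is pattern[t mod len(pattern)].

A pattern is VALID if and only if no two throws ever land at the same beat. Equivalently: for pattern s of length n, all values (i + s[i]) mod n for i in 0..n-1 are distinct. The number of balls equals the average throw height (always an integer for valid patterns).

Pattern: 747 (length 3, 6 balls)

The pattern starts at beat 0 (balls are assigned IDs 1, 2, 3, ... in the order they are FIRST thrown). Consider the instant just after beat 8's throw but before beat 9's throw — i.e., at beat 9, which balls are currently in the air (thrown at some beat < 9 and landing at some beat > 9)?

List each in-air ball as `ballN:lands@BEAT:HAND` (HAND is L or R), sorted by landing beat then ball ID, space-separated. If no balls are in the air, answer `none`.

Answer: ball4:lands@10:L ball1:lands@11:R ball2:lands@12:L ball6:lands@13:R ball5:lands@15:R

Derivation:
Beat 0 (L): throw ball1 h=7 -> lands@7:R; in-air after throw: [b1@7:R]
Beat 1 (R): throw ball2 h=4 -> lands@5:R; in-air after throw: [b2@5:R b1@7:R]
Beat 2 (L): throw ball3 h=7 -> lands@9:R; in-air after throw: [b2@5:R b1@7:R b3@9:R]
Beat 3 (R): throw ball4 h=7 -> lands@10:L; in-air after throw: [b2@5:R b1@7:R b3@9:R b4@10:L]
Beat 4 (L): throw ball5 h=4 -> lands@8:L; in-air after throw: [b2@5:R b1@7:R b5@8:L b3@9:R b4@10:L]
Beat 5 (R): throw ball2 h=7 -> lands@12:L; in-air after throw: [b1@7:R b5@8:L b3@9:R b4@10:L b2@12:L]
Beat 6 (L): throw ball6 h=7 -> lands@13:R; in-air after throw: [b1@7:R b5@8:L b3@9:R b4@10:L b2@12:L b6@13:R]
Beat 7 (R): throw ball1 h=4 -> lands@11:R; in-air after throw: [b5@8:L b3@9:R b4@10:L b1@11:R b2@12:L b6@13:R]
Beat 8 (L): throw ball5 h=7 -> lands@15:R; in-air after throw: [b3@9:R b4@10:L b1@11:R b2@12:L b6@13:R b5@15:R]
Beat 9 (R): throw ball3 h=7 -> lands@16:L; in-air after throw: [b4@10:L b1@11:R b2@12:L b6@13:R b5@15:R b3@16:L]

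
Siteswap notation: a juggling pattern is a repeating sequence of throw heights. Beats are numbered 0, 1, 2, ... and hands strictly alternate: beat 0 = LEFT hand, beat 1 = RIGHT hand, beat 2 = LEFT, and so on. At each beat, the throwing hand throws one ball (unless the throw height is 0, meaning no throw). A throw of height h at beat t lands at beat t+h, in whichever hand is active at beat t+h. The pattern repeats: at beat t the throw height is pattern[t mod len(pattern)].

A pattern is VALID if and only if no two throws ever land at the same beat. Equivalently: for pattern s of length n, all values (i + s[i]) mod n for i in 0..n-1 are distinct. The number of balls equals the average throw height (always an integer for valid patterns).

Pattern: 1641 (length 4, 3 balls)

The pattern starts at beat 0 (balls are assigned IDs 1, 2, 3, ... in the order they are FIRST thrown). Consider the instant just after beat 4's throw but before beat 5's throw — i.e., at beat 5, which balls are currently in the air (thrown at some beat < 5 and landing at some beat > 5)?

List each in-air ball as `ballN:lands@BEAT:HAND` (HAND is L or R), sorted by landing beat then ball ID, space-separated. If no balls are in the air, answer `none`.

Answer: ball2:lands@6:L ball1:lands@7:R

Derivation:
Beat 0 (L): throw ball1 h=1 -> lands@1:R; in-air after throw: [b1@1:R]
Beat 1 (R): throw ball1 h=6 -> lands@7:R; in-air after throw: [b1@7:R]
Beat 2 (L): throw ball2 h=4 -> lands@6:L; in-air after throw: [b2@6:L b1@7:R]
Beat 3 (R): throw ball3 h=1 -> lands@4:L; in-air after throw: [b3@4:L b2@6:L b1@7:R]
Beat 4 (L): throw ball3 h=1 -> lands@5:R; in-air after throw: [b3@5:R b2@6:L b1@7:R]
Beat 5 (R): throw ball3 h=6 -> lands@11:R; in-air after throw: [b2@6:L b1@7:R b3@11:R]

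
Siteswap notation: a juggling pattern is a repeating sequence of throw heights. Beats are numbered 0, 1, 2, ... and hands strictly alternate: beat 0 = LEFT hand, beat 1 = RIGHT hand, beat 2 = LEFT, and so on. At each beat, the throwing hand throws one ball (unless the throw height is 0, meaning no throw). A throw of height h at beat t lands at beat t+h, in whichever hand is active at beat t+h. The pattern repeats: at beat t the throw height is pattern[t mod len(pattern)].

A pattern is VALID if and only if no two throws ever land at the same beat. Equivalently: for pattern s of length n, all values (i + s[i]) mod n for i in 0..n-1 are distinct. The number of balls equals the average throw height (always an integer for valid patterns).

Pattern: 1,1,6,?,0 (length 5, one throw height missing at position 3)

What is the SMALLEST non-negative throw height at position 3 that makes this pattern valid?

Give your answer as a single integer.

i=0: (0 + 1) mod 5 = 1
i=1: (1 + 1) mod 5 = 2
i=2: (2 + 6) mod 5 = 3
i=3: s[i]=? (unknown)
i=4: (4 + 0) mod 5 = 4
Known residues: [1, 2, 3, 4]; need a permutation of 0..4, so missing residue r = 0
Need (3 + s) mod 5 = 0; smallest s = (0 - 3) mod 5 = 2

Answer: 2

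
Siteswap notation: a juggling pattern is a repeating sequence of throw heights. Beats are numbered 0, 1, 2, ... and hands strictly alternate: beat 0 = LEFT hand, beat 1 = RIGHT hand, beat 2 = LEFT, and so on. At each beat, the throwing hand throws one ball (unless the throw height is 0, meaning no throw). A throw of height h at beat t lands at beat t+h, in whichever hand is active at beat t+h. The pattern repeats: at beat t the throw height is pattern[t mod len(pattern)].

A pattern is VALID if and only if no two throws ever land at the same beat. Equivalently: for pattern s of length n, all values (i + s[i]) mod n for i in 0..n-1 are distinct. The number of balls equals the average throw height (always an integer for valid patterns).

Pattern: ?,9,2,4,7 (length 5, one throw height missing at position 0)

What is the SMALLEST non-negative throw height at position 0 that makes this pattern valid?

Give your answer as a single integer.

Answer: 3

Derivation:
i=0: s[i]=? (unknown)
i=1: (1 + 9) mod 5 = 0
i=2: (2 + 2) mod 5 = 4
i=3: (3 + 4) mod 5 = 2
i=4: (4 + 7) mod 5 = 1
Known residues: [0, 1, 2, 4]; need a permutation of 0..4, so missing residue r = 3
Need (0 + s) mod 5 = 3; smallest s = (3 - 0) mod 5 = 3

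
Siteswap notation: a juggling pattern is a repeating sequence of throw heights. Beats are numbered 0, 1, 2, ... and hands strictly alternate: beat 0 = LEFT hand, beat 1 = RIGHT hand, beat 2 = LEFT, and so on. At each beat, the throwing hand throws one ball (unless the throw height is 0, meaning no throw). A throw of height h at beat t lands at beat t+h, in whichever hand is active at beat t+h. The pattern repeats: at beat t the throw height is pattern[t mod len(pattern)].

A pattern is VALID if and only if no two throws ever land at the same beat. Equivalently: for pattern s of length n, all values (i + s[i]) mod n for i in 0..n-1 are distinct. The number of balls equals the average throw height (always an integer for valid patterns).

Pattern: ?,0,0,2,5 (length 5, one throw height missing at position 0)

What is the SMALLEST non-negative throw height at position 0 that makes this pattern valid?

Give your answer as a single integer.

Answer: 3

Derivation:
i=0: s[i]=? (unknown)
i=1: (1 + 0) mod 5 = 1
i=2: (2 + 0) mod 5 = 2
i=3: (3 + 2) mod 5 = 0
i=4: (4 + 5) mod 5 = 4
Known residues: [0, 1, 2, 4]; need a permutation of 0..4, so missing residue r = 3
Need (0 + s) mod 5 = 3; smallest s = (3 - 0) mod 5 = 3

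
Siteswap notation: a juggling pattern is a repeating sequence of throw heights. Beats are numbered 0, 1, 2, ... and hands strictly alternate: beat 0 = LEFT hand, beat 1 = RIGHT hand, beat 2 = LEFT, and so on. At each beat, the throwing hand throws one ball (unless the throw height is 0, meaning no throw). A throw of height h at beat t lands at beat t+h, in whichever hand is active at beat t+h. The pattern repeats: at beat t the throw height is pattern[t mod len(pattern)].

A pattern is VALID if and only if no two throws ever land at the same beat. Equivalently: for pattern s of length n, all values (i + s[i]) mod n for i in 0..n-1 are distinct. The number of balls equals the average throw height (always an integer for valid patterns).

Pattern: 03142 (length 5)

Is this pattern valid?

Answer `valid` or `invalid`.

i=0: (i + s[i]) mod n = (0 + 0) mod 5 = 0
i=1: (i + s[i]) mod n = (1 + 3) mod 5 = 4
i=2: (i + s[i]) mod n = (2 + 1) mod 5 = 3
i=3: (i + s[i]) mod n = (3 + 4) mod 5 = 2
i=4: (i + s[i]) mod n = (4 + 2) mod 5 = 1
Residues: [0, 4, 3, 2, 1], distinct: True

Answer: valid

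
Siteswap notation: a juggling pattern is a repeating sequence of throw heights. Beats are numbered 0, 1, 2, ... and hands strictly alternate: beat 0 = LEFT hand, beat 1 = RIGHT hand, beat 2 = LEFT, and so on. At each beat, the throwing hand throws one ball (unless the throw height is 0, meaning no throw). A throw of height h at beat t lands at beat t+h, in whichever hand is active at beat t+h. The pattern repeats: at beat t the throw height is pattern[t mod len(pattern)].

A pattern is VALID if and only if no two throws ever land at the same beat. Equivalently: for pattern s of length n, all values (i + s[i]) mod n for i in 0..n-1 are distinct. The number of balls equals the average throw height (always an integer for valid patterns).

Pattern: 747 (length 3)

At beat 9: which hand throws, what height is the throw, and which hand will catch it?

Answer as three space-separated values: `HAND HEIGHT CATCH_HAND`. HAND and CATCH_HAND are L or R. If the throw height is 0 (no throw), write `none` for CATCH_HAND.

Beat 9: 9 mod 2 = 1, so hand = R
Throw height = pattern[9 mod 3] = pattern[0] = 7
Lands at beat 9+7=16, 16 mod 2 = 0, so catch hand = L

Answer: R 7 L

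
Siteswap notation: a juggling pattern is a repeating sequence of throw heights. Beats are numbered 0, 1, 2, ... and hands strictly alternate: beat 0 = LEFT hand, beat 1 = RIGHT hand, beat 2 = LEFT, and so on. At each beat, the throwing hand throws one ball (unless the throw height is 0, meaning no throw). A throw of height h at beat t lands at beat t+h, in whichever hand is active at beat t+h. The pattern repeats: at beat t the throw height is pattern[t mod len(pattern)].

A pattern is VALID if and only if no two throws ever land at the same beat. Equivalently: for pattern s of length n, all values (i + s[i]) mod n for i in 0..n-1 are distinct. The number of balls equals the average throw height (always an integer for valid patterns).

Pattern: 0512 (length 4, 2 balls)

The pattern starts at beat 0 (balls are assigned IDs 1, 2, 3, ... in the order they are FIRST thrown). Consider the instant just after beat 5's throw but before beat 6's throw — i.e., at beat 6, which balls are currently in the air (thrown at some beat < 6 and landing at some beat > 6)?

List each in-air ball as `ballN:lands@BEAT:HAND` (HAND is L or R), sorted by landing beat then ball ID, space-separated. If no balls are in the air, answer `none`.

Beat 1 (R): throw ball1 h=5 -> lands@6:L; in-air after throw: [b1@6:L]
Beat 2 (L): throw ball2 h=1 -> lands@3:R; in-air after throw: [b2@3:R b1@6:L]
Beat 3 (R): throw ball2 h=2 -> lands@5:R; in-air after throw: [b2@5:R b1@6:L]
Beat 5 (R): throw ball2 h=5 -> lands@10:L; in-air after throw: [b1@6:L b2@10:L]
Beat 6 (L): throw ball1 h=1 -> lands@7:R; in-air after throw: [b1@7:R b2@10:L]

Answer: ball2:lands@10:L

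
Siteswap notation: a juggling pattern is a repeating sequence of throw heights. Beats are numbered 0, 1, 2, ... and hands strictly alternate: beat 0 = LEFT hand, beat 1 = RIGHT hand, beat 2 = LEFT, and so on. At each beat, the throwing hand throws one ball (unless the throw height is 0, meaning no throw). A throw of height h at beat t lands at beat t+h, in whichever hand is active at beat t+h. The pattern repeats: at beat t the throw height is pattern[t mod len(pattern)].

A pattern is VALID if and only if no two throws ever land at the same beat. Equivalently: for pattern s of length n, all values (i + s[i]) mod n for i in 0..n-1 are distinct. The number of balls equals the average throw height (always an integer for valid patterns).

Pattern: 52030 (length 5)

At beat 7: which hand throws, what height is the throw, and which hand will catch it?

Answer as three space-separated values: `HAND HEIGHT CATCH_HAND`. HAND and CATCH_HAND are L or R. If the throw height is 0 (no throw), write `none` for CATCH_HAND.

Beat 7: 7 mod 2 = 1, so hand = R
Throw height = pattern[7 mod 5] = pattern[2] = 0

Answer: R 0 none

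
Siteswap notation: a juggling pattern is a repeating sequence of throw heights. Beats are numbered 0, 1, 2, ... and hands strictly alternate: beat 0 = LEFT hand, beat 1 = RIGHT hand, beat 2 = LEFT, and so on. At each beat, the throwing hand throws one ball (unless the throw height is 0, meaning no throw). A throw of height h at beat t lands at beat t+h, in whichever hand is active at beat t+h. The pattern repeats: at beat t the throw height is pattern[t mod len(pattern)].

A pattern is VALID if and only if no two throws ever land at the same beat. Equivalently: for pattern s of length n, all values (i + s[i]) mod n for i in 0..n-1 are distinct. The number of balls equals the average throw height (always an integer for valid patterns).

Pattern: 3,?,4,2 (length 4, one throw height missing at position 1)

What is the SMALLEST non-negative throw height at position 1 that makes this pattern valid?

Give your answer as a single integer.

Answer: 3

Derivation:
i=0: (0 + 3) mod 4 = 3
i=1: s[i]=? (unknown)
i=2: (2 + 4) mod 4 = 2
i=3: (3 + 2) mod 4 = 1
Known residues: [1, 2, 3]; need a permutation of 0..3, so missing residue r = 0
Need (1 + s) mod 4 = 0; smallest s = (0 - 1) mod 4 = 3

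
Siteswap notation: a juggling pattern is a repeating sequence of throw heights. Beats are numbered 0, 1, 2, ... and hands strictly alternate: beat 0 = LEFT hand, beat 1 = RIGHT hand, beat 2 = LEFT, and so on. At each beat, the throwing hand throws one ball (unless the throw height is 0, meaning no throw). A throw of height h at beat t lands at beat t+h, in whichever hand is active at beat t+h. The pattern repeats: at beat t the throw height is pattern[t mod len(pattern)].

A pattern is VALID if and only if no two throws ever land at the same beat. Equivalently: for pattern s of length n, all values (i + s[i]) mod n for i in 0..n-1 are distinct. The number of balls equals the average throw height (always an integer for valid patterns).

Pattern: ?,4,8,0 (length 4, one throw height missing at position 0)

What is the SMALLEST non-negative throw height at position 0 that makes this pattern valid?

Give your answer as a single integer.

i=0: s[i]=? (unknown)
i=1: (1 + 4) mod 4 = 1
i=2: (2 + 8) mod 4 = 2
i=3: (3 + 0) mod 4 = 3
Known residues: [1, 2, 3]; need a permutation of 0..3, so missing residue r = 0
Need (0 + s) mod 4 = 0; smallest s = (0 - 0) mod 4 = 0

Answer: 0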